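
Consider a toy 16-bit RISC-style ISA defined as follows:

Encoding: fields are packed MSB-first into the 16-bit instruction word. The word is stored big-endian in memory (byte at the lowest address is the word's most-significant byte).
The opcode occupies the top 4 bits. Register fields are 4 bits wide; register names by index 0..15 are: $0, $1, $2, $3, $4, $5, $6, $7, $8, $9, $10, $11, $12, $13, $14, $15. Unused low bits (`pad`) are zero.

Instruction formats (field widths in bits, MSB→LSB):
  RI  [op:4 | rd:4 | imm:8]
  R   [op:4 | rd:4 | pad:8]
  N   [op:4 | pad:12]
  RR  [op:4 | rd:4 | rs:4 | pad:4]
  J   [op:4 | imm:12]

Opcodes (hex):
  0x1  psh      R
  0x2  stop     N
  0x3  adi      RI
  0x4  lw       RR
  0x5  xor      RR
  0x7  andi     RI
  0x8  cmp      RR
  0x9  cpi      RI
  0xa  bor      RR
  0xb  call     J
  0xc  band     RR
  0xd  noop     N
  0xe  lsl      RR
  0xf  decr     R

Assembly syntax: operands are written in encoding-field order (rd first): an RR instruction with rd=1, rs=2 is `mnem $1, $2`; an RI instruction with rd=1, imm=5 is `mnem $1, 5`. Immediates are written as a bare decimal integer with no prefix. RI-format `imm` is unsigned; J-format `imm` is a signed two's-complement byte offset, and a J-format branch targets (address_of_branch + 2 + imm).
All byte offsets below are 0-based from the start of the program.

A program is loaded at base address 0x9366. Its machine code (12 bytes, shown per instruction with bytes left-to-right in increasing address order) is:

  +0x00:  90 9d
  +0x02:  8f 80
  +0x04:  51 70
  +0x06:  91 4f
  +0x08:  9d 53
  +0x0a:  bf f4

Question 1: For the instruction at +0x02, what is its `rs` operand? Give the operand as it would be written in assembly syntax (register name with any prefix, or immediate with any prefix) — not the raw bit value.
@+02  big-endian(8f 80) = 0x8f80
  opcode bits[15:12]=0x8: cmp/RR
  [11:8] rd=15 = $15
  [7:4] rs=8 = $8

$8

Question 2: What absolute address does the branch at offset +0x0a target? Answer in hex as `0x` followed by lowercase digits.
0x9366

@+0a  big-endian(bf f4) = 0xbff4
  op=0xbff4>>12=0xb ⇒ call (J)
  imm@[11:0]=0xff4 (s12→-12) ⇒ -12
  target = base 0x9366 + off 0x0a + 2 + imm -12 = 0x9366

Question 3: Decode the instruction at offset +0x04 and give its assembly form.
[04] 51 70 → 0x5170
  top 4b → 0x5 → xor [RR]
  rd: (w>>8)&0xf=0x1 → $1
  rs: (w>>4)&0xf=0x7 → $7

xor $1, $7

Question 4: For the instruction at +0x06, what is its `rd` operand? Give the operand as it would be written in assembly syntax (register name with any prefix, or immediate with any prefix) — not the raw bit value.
$1

[06] 91 4f → 0x914f
  opcode bits[15:12]=0x9: cpi/RI
  rd@[11:8]=0x1 ⇒ $1
  imm@[7:0]=0x4f ⇒ 79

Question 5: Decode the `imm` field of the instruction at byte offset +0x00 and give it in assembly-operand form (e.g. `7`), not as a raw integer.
[00] 90 9d → 0x909d
  opcode bits[15:12]=0x9: cpi/RI
  [11:8] rd=0 = $0
  [7:0] imm=157 = 157

157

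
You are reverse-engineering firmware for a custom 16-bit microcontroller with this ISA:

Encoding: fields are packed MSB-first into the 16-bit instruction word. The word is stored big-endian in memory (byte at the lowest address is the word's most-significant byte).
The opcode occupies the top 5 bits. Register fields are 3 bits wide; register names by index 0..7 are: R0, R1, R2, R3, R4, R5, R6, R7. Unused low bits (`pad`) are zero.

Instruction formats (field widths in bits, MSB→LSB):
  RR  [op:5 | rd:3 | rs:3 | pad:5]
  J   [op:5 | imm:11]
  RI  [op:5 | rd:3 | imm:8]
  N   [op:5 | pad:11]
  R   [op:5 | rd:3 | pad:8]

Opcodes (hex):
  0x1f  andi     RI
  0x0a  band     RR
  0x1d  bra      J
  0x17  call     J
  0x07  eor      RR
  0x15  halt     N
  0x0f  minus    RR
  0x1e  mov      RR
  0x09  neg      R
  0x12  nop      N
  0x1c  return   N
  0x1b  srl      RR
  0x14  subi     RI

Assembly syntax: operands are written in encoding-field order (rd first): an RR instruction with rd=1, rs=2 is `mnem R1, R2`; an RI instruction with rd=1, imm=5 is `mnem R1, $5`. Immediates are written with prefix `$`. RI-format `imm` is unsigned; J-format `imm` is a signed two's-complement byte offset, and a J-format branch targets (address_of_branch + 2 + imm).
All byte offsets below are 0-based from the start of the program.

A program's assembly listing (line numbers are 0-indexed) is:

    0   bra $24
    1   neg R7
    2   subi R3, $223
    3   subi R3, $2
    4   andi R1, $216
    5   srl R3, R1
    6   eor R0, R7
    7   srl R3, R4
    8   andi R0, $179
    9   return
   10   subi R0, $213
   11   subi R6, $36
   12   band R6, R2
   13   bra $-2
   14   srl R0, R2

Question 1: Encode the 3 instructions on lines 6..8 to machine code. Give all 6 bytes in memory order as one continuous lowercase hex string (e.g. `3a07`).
6. eor fields op=0x7:5|rd=0:3|rs=7:3|pad=0:5 → word 38e0h → 38 e0
7. srl fields op=0x1b:5|rd=3:3|rs=4:3|pad=0:5 → word db80h → db 80
8. andi fields op=0x1f:5|rd=0:3|imm=179:8 → word f8b3h → f8 b3

38e0db80f8b3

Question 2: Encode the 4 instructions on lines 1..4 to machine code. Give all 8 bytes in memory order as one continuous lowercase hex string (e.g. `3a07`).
L1: neg op=0x9:5|rd=7:3|pad=0:8 ⇒ 0x4f00 ⇒ big 4f 00
L2: subi op=0x14:5|rd=3:3|imm=223:8 ⇒ 0xa3df ⇒ big a3 df
L3: subi op=0x14:5|rd=3:3|imm=2:8 ⇒ 0xa302 ⇒ big a3 02
L4: andi op=0x1f:5|rd=1:3|imm=216:8 ⇒ 0xf9d8 ⇒ big f9 d8

4f00a3dfa302f9d8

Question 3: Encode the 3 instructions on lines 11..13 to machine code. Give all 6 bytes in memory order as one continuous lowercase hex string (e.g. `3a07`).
a6245640effe

line 11 (subi): pack op=0x14:5|rd=6:3|imm=36:8 = 0xa624; big→ a6 24
line 12 (band): pack op=0xa:5|rd=6:3|rs=2:3|pad=0:5 = 0x5640; big→ 56 40
line 13 (bra): pack op=0x1d:5|imm=-2:11 = 0xeffe; big→ ef fe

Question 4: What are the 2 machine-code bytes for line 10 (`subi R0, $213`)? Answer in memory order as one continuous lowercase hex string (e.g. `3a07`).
line 10 (subi): pack op=0x14:5|rd=0:3|imm=213:8 = 0xa0d5; big→ a0 d5

a0d5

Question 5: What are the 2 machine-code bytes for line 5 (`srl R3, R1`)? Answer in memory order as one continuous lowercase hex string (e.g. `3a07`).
db20

line 5 (srl): pack op=0x1b:5|rd=3:3|rs=1:3|pad=0:5 = 0xdb20; big→ db 20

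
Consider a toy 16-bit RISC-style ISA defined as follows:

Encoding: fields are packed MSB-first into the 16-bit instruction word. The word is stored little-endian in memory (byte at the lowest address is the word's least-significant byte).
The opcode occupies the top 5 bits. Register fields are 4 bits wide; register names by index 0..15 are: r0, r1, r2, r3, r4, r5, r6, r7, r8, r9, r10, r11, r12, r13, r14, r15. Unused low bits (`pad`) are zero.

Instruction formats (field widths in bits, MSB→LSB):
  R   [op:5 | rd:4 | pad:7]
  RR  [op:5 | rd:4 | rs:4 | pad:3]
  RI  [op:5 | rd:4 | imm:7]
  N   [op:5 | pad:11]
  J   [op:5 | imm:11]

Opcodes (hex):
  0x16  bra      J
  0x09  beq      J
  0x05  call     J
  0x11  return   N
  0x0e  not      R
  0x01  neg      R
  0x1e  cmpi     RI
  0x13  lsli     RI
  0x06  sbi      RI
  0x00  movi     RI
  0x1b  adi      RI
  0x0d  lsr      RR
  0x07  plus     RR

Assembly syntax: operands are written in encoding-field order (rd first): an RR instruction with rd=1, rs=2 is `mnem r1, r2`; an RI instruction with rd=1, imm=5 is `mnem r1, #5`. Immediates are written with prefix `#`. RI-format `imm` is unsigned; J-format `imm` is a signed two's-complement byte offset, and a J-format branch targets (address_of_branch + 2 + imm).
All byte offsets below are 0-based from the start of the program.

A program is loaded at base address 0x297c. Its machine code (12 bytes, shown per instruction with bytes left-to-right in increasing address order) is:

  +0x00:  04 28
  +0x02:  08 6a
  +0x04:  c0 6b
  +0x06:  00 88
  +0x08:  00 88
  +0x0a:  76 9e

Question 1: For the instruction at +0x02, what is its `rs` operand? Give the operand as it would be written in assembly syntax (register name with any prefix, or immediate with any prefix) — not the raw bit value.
[02] 08 6a → 0x6a08
  op=0x6a08>>11=0xd ⇒ lsr (RR)
  rd: (w>>7)&0xf=0x4 → r4
  rs: (w>>3)&0xf=0x1 → r1

r1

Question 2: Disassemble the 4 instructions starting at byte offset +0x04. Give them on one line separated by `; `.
@+04  little-endian(c0 6b) = 0x6bc0
  opcode bits[15:11]=0xd: lsr/RR
  rd@[10:7]=0x7 ⇒ r7
  rs@[6:3]=0x8 ⇒ r8
@+06  little-endian(00 88) = 0x8800
  opcode bits[15:11]=0x11: return/N
@+08  little-endian(00 88) = 0x8800
  opcode bits[15:11]=0x11: return/N
@+0a  little-endian(76 9e) = 0x9e76
  opcode bits[15:11]=0x13: lsli/RI
  rd@[10:7]=0xc ⇒ r12
  imm@[6:0]=0x76 ⇒ #118

lsr r7, r8; return; return; lsli r12, #118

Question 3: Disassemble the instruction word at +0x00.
call #4

off 0x00: read 04 28 as little → 0x2804
  top 5b → 0x5 → call [J]
  imm@[10:0]=0x4 ⇒ #4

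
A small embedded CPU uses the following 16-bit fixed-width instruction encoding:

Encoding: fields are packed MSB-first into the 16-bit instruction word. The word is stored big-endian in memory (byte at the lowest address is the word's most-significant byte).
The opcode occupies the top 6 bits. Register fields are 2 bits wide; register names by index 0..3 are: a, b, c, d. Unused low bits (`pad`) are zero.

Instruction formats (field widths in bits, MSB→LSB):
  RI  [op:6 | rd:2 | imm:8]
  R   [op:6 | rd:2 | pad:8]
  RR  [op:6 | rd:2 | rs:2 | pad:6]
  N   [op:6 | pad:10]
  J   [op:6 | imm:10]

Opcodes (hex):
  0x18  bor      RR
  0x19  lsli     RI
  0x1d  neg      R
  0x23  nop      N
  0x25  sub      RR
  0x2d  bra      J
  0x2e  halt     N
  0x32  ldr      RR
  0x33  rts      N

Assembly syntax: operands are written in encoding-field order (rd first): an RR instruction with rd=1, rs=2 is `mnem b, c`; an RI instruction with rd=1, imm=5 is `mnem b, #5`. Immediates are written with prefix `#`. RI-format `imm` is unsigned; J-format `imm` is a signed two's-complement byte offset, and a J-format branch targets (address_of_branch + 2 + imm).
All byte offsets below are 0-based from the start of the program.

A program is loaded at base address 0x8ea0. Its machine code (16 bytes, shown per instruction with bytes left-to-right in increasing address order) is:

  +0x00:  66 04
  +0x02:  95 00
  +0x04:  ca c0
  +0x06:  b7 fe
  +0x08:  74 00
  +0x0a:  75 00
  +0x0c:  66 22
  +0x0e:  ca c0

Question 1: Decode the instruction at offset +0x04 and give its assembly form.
ldr c, d

[04] ca c0 → 0xcac0
  top 6b → 0x32 → ldr [RR]
  rd: (w>>8)&0x3=0x2 → c
  rs: (w>>6)&0x3=0x3 → d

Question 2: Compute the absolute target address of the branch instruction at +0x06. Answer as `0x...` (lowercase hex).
0x8ea6

off 0x06: read b7 fe as big → 0xb7fe
  opcode bits[15:10]=0x2d: bra/J
  [9:0] imm=1022 (s10→-2) = #-2
  target = base 0x8ea0 + off 0x06 + 2 + imm -2 = 0x8ea6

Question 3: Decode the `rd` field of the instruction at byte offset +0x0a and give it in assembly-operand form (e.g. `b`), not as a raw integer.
+0x0a: 75 00 ⇒ word 0x7500 (big)
  op=0x7500>>10=0x1d ⇒ neg (R)
  rd@[9:8]=0x1 ⇒ b

b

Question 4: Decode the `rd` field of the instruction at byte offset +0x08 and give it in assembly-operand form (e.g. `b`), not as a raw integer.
a

+0x08: 74 00 ⇒ word 0x7400 (big)
  op=0x7400>>10=0x1d ⇒ neg (R)
  rd@[9:8]=0x0 ⇒ a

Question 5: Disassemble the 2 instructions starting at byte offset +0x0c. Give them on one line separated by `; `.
lsli c, #34; ldr c, d

@+0c  big-endian(66 22) = 0x6622
  opcode bits[15:10]=0x19: lsli/RI
  rd@[9:8]=0x2 ⇒ c
  imm@[7:0]=0x22 ⇒ #34
@+0e  big-endian(ca c0) = 0xcac0
  opcode bits[15:10]=0x32: ldr/RR
  rd@[9:8]=0x2 ⇒ c
  rs@[7:6]=0x3 ⇒ d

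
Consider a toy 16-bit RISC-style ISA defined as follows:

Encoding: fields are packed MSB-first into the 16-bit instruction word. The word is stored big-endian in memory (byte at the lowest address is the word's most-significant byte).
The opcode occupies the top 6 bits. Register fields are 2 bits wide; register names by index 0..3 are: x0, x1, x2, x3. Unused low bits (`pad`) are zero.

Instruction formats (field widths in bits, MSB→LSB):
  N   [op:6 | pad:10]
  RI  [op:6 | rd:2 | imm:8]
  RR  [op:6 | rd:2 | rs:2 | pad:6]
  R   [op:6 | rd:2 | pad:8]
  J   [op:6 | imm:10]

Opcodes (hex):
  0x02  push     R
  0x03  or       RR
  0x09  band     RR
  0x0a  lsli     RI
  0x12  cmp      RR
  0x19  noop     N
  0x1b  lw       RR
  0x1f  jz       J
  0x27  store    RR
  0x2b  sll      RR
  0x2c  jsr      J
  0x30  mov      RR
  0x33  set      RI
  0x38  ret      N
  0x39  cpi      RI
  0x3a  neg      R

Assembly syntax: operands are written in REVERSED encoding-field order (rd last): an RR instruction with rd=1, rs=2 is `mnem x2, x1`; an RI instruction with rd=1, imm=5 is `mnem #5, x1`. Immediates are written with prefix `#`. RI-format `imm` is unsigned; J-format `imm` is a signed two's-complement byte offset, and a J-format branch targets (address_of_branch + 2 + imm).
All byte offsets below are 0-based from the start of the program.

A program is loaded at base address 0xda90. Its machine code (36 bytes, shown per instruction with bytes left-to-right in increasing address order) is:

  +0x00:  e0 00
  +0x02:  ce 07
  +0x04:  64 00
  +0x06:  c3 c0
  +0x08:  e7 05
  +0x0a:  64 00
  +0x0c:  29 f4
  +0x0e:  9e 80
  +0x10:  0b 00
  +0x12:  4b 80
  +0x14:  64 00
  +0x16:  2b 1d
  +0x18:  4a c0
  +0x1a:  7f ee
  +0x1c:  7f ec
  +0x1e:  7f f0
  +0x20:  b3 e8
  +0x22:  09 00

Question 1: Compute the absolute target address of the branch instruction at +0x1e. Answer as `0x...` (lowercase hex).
+0x1e: 7f f0 ⇒ word 0x7ff0 (big)
  op=0x7ff0>>10=0x1f ⇒ jz (J)
  imm@[9:0]=0x3f0 (s10→-16) ⇒ #-16
  target = base 0xda90 + off 0x1e + 2 + imm -16 = 0xdaa0

0xdaa0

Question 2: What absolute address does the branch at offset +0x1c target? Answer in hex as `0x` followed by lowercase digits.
0xda9a

[1c] 7f ec → 0x7fec
  op=0x7fec>>10=0x1f ⇒ jz (J)
  imm@[9:0]=0x3ec (s10→-20) ⇒ #-20
  target = base 0xda90 + off 0x1c + 2 + imm -20 = 0xda9a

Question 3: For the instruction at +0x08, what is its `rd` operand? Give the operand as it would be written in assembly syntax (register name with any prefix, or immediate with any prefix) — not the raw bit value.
x3

@+08  big-endian(e7 05) = 0xe705
  top 6b → 0x39 → cpi [RI]
  rd@[9:8]=0x3 ⇒ x3
  imm@[7:0]=0x5 ⇒ #5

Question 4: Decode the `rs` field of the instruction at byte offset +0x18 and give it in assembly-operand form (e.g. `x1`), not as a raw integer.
@+18  big-endian(4a c0) = 0x4ac0
  op=0x4ac0>>10=0x12 ⇒ cmp (RR)
  rd: (w>>8)&0x3=0x2 → x2
  rs: (w>>6)&0x3=0x3 → x3

x3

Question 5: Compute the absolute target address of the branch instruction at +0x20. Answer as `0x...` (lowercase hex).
0xda9a

[20] b3 e8 → 0xb3e8
  opcode bits[15:10]=0x2c: jsr/J
  imm: (w>>0)&0x3ff=0x3e8 (s10→-24) → #-24
  target = base 0xda90 + off 0x20 + 2 + imm -24 = 0xda9a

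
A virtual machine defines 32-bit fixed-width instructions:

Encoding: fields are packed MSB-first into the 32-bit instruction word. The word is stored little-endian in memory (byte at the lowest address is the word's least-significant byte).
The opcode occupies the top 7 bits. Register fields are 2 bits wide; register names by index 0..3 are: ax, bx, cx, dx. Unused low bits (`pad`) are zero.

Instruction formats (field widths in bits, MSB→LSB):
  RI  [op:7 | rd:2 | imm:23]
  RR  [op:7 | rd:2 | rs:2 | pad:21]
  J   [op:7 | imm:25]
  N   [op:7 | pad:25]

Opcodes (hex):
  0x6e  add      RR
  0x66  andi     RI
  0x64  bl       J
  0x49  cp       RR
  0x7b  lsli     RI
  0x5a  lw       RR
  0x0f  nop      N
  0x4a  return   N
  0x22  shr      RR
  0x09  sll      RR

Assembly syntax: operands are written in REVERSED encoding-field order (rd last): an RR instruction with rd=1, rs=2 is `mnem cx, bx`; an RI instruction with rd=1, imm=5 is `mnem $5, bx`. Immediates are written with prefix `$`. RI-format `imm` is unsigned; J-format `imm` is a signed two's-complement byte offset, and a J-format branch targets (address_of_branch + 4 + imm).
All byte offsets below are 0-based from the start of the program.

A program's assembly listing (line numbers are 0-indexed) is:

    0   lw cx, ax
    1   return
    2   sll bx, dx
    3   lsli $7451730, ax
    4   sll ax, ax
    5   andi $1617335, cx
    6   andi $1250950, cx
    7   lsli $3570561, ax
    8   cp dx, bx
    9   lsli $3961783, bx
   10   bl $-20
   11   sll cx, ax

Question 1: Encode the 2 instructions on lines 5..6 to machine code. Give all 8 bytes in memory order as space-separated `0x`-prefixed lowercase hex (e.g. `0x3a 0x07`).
0xb7 0xad 0x18 0xcd 0x86 0x16 0x13 0xcd

5. andi fields op=0x66:7|rd=2:2|imm=1617335:23 → word cd18adb7h → b7 ad 18 cd
6. andi fields op=0x66:7|rd=2:2|imm=1250950:23 → word cd131686h → 86 16 13 cd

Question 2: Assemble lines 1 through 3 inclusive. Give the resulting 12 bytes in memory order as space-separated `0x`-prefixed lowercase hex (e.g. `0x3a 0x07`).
0x00 0x00 0x00 0x94 0x00 0x00 0xa0 0x13 0x52 0xb4 0x71 0xf6

L1: return op=0x4a:7|pad=0:25 ⇒ 0x94000000 ⇒ little 00 00 00 94
L2: sll op=0x9:7|rd=3:2|rs=1:2|pad=0:21 ⇒ 0x13a00000 ⇒ little 00 00 a0 13
L3: lsli op=0x7b:7|rd=0:2|imm=7451730:23 ⇒ 0xf671b452 ⇒ little 52 b4 71 f6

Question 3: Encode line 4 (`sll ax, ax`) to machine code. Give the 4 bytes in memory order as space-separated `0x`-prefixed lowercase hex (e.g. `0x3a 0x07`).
L4: sll op=0x9:7|rd=0:2|rs=0:2|pad=0:21 ⇒ 0x12000000 ⇒ little 00 00 00 12

0x00 0x00 0x00 0x12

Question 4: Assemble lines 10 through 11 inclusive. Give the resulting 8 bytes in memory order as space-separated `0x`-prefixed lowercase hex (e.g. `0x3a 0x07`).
0xec 0xff 0xff 0xc9 0x00 0x00 0x40 0x12

L10: bl op=0x64:7|imm=-20:25 ⇒ 0xc9ffffec ⇒ little ec ff ff c9
L11: sll op=0x9:7|rd=0:2|rs=2:2|pad=0:21 ⇒ 0x12400000 ⇒ little 00 00 40 12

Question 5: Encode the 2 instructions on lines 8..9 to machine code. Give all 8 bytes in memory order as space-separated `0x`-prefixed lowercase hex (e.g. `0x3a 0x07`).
0x00 0x00 0xe0 0x92 0xb7 0x73 0xbc 0xf6

8. cp fields op=0x49:7|rd=1:2|rs=3:2|pad=0:21 → word 92e00000h → 00 00 e0 92
9. lsli fields op=0x7b:7|rd=1:2|imm=3961783:23 → word f6bc73b7h → b7 73 bc f6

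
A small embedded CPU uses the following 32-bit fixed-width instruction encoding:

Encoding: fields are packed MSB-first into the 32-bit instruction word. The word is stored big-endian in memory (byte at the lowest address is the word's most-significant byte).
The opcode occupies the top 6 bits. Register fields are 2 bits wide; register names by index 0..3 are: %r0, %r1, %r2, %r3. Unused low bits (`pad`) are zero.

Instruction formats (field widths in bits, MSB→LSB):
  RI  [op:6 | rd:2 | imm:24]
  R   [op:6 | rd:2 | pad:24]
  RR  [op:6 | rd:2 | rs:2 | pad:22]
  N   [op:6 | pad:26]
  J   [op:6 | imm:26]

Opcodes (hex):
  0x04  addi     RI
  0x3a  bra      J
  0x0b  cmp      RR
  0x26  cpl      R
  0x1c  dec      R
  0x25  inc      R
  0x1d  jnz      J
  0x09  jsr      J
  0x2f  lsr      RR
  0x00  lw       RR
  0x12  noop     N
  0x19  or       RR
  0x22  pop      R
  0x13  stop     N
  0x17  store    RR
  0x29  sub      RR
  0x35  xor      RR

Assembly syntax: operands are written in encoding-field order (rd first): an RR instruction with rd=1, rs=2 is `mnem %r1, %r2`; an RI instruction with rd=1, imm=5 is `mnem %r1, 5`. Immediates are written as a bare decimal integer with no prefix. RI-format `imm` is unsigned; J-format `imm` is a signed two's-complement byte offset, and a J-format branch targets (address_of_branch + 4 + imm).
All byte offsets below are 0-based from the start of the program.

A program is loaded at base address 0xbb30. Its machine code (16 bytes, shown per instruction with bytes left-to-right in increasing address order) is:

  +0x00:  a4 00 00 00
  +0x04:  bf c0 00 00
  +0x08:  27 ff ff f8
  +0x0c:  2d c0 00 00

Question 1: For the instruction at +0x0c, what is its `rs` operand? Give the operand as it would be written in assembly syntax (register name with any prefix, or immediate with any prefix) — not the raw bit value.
%r3

+0x0c: 2d c0 00 00 ⇒ word 0x2dc00000 (big)
  opcode bits[31:26]=0xb: cmp/RR
  rd@[25:24]=0x1 ⇒ %r1
  rs@[23:22]=0x3 ⇒ %r3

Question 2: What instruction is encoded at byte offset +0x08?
[08] 27 ff ff f8 → 0x27fffff8
  opcode bits[31:26]=0x9: jsr/J
  imm: (w>>0)&0x3ffffff=0x3fffff8 (s26→-8) → -8

jsr -8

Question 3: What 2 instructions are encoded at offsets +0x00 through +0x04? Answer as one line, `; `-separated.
[00] a4 00 00 00 → 0xa4000000
  opcode bits[31:26]=0x29: sub/RR
  rd@[25:24]=0x0 ⇒ %r0
  rs@[23:22]=0x0 ⇒ %r0
[04] bf c0 00 00 → 0xbfc00000
  opcode bits[31:26]=0x2f: lsr/RR
  rd@[25:24]=0x3 ⇒ %r3
  rs@[23:22]=0x3 ⇒ %r3

sub %r0, %r0; lsr %r3, %r3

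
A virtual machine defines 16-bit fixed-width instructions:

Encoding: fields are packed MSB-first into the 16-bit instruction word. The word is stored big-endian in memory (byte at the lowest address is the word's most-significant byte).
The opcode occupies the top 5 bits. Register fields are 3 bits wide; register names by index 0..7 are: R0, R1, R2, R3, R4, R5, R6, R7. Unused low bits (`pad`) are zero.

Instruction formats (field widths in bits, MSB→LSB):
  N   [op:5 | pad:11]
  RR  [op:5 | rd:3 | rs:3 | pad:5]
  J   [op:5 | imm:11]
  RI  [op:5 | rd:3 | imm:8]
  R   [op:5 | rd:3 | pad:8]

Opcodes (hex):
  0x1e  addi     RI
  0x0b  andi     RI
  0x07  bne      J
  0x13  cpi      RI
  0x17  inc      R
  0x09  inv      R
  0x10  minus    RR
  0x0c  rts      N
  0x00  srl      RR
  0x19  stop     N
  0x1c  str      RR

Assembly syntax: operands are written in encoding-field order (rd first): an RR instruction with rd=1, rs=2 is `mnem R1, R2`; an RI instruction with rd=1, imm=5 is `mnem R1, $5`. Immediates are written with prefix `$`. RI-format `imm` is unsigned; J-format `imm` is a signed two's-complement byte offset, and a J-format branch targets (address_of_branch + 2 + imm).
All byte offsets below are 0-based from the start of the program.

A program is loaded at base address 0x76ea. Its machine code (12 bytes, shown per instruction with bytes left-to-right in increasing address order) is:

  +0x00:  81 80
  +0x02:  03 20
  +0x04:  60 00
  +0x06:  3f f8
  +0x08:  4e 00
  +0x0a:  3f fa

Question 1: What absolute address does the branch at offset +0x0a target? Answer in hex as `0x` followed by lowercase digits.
off 0x0a: read 3f fa as big → 0x3ffa
  opcode bits[15:11]=0x7: bne/J
  imm: (w>>0)&0x7ff=0x7fa (s11→-6) → $-6
  target = base 0x76ea + off 0x0a + 2 + imm -6 = 0x76f0

0x76f0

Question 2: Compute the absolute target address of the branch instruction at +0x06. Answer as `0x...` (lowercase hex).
[06] 3f f8 → 0x3ff8
  op=0x3ff8>>11=0x7 ⇒ bne (J)
  imm: (w>>0)&0x7ff=0x7f8 (s11→-8) → $-8
  target = base 0x76ea + off 0x06 + 2 + imm -8 = 0x76ea

0x76ea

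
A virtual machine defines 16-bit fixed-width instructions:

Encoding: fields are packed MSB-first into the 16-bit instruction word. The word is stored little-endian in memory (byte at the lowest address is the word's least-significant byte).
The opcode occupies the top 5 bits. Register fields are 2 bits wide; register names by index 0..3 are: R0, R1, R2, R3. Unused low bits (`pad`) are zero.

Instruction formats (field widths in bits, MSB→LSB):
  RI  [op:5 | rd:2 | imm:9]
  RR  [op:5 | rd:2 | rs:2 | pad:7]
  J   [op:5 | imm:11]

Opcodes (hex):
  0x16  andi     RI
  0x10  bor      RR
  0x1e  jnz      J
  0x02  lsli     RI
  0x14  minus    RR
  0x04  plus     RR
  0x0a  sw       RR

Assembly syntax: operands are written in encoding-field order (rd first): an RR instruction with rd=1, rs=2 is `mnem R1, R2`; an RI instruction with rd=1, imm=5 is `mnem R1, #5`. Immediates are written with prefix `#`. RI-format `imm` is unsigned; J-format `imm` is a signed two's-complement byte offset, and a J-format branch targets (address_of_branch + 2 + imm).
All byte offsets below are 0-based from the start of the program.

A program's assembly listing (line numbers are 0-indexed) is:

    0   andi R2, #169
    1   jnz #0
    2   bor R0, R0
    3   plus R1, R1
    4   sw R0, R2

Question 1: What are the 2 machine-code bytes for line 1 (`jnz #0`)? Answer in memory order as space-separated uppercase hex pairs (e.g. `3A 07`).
L1: jnz op=0x1e:5|imm=0:11 ⇒ 0xf000 ⇒ little 00 f0

00 F0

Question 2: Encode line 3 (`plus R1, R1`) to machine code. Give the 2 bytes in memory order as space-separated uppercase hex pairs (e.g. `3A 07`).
80 22

L3: plus op=0x4:5|rd=1:2|rs=1:2|pad=0:7 ⇒ 0x2280 ⇒ little 80 22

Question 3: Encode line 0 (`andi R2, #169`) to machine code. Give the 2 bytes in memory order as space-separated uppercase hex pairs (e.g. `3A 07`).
line 0 (andi): pack op=0x16:5|rd=2:2|imm=169:9 = 0xb4a9; little→ a9 b4

A9 B4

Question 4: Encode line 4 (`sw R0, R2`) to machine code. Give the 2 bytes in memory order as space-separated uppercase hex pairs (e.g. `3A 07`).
00 51

4. sw fields op=0xa:5|rd=0:2|rs=2:2|pad=0:7 → word 5100h → 00 51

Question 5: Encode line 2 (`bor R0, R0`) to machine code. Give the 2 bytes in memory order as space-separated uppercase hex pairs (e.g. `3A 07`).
00 80

line 2 (bor): pack op=0x10:5|rd=0:2|rs=0:2|pad=0:7 = 0x8000; little→ 00 80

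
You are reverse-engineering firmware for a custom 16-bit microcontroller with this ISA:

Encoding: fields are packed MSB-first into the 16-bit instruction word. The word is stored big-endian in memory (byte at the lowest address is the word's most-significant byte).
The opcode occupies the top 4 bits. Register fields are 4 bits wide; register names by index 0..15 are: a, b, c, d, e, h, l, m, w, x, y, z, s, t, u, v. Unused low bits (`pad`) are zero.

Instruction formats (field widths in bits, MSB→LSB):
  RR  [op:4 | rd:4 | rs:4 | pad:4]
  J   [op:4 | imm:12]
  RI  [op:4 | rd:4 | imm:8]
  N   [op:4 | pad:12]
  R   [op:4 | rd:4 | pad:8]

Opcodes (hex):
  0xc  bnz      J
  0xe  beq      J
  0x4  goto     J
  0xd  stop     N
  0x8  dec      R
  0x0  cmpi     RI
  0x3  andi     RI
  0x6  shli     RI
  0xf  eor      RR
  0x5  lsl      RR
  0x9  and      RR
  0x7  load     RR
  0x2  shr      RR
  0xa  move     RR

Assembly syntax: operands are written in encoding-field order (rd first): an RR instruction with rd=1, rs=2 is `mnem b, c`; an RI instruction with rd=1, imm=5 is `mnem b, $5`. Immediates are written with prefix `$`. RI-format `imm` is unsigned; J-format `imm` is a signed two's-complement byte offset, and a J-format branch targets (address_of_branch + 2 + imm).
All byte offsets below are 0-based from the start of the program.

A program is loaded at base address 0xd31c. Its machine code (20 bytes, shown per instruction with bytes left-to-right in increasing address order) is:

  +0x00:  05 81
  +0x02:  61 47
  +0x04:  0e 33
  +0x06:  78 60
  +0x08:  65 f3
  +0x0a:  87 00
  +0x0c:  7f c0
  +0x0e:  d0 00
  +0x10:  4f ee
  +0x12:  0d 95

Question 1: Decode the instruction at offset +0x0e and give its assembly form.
off 0x0e: read d0 00 as big → 0xd000
  top 4b → 0xd → stop [N]

stop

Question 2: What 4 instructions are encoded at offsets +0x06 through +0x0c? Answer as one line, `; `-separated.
off 0x06: read 78 60 as big → 0x7860
  opcode bits[15:12]=0x7: load/RR
  rd@[11:8]=0x8 ⇒ w
  rs@[7:4]=0x6 ⇒ l
off 0x08: read 65 f3 as big → 0x65f3
  opcode bits[15:12]=0x6: shli/RI
  rd@[11:8]=0x5 ⇒ h
  imm@[7:0]=0xf3 ⇒ $243
off 0x0a: read 87 00 as big → 0x8700
  opcode bits[15:12]=0x8: dec/R
  rd@[11:8]=0x7 ⇒ m
off 0x0c: read 7f c0 as big → 0x7fc0
  opcode bits[15:12]=0x7: load/RR
  rd@[11:8]=0xf ⇒ v
  rs@[7:4]=0xc ⇒ s

load w, l; shli h, $243; dec m; load v, s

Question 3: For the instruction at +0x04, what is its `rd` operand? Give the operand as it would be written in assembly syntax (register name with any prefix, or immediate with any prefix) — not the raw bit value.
u

@+04  big-endian(0e 33) = 0x0e33
  op=0x0e33>>12=0x0 ⇒ cmpi (RI)
  rd@[11:8]=0xe ⇒ u
  imm@[7:0]=0x33 ⇒ $51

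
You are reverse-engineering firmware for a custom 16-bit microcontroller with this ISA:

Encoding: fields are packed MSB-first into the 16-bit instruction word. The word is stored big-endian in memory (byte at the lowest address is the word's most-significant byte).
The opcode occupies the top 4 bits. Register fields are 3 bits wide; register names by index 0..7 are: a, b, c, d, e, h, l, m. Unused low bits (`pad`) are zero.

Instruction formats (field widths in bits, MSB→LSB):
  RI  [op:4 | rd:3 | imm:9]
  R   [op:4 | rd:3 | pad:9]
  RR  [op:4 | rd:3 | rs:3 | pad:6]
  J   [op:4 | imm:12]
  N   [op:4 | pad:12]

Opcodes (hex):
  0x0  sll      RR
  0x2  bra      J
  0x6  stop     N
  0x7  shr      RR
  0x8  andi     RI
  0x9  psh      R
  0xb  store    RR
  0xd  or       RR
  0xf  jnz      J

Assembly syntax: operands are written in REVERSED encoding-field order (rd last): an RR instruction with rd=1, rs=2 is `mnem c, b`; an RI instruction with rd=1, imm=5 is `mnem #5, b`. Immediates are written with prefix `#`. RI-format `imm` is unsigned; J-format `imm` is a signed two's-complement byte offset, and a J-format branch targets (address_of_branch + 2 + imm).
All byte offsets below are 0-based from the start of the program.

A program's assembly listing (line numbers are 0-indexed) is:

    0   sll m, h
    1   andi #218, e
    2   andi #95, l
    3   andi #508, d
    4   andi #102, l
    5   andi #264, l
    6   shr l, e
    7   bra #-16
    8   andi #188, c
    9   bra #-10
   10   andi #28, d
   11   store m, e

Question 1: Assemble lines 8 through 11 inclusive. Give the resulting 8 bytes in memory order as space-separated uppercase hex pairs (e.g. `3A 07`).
84 BC 2F F6 86 1C B9 C0

L8: andi op=0x8:4|rd=2:3|imm=188:9 ⇒ 0x84bc ⇒ big 84 bc
L9: bra op=0x2:4|imm=-10:12 ⇒ 0x2ff6 ⇒ big 2f f6
L10: andi op=0x8:4|rd=3:3|imm=28:9 ⇒ 0x861c ⇒ big 86 1c
L11: store op=0xb:4|rd=4:3|rs=7:3|pad=0:6 ⇒ 0xb9c0 ⇒ big b9 c0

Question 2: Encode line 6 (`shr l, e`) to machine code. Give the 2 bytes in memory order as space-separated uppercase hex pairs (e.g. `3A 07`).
6. shr fields op=0x7:4|rd=4:3|rs=6:3|pad=0:6 → word 7980h → 79 80

79 80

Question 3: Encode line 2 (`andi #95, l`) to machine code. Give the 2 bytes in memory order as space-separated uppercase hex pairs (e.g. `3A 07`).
8C 5F

line 2 (andi): pack op=0x8:4|rd=6:3|imm=95:9 = 0x8c5f; big→ 8c 5f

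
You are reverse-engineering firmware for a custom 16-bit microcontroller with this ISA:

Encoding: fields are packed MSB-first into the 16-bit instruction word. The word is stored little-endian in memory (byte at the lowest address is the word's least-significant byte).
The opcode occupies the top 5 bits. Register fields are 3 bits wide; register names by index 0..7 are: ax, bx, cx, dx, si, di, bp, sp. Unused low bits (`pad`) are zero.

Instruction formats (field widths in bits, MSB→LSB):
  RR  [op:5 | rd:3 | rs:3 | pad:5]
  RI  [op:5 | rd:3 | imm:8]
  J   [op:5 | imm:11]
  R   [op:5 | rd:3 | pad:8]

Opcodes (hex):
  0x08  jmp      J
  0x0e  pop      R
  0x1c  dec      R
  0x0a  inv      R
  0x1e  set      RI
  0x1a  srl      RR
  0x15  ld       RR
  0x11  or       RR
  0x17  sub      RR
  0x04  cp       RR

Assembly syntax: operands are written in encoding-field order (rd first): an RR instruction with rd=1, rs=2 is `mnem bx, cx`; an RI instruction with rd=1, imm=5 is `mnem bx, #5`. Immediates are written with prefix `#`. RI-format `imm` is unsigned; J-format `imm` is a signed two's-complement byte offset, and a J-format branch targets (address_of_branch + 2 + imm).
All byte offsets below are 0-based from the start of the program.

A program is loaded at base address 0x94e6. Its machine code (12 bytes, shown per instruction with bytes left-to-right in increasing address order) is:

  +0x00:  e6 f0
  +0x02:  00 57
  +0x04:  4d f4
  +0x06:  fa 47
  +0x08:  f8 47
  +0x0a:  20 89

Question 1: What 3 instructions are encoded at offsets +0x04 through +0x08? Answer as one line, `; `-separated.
off 0x04: read 4d f4 as little → 0xf44d
  opcode bits[15:11]=0x1e: set/RI
  rd: (w>>8)&0x7=0x4 → si
  imm: (w>>0)&0xff=0x4d → #77
off 0x06: read fa 47 as little → 0x47fa
  opcode bits[15:11]=0x8: jmp/J
  imm: (w>>0)&0x7ff=0x7fa (s11→-6) → #-6
off 0x08: read f8 47 as little → 0x47f8
  opcode bits[15:11]=0x8: jmp/J
  imm: (w>>0)&0x7ff=0x7f8 (s11→-8) → #-8

set si, #77; jmp #-6; jmp #-8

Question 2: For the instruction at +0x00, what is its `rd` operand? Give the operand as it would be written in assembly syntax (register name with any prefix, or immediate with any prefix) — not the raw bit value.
off 0x00: read e6 f0 as little → 0xf0e6
  opcode bits[15:11]=0x1e: set/RI
  rd: (w>>8)&0x7=0x0 → ax
  imm: (w>>0)&0xff=0xe6 → #230

ax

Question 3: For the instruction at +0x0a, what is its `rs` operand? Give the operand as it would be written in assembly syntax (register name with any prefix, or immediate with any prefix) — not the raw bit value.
bx

@+0a  little-endian(20 89) = 0x8920
  op=0x8920>>11=0x11 ⇒ or (RR)
  [10:8] rd=1 = bx
  [7:5] rs=1 = bx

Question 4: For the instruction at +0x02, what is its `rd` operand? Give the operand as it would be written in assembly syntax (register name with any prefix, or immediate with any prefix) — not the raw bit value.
off 0x02: read 00 57 as little → 0x5700
  op=0x5700>>11=0xa ⇒ inv (R)
  rd@[10:8]=0x7 ⇒ sp

sp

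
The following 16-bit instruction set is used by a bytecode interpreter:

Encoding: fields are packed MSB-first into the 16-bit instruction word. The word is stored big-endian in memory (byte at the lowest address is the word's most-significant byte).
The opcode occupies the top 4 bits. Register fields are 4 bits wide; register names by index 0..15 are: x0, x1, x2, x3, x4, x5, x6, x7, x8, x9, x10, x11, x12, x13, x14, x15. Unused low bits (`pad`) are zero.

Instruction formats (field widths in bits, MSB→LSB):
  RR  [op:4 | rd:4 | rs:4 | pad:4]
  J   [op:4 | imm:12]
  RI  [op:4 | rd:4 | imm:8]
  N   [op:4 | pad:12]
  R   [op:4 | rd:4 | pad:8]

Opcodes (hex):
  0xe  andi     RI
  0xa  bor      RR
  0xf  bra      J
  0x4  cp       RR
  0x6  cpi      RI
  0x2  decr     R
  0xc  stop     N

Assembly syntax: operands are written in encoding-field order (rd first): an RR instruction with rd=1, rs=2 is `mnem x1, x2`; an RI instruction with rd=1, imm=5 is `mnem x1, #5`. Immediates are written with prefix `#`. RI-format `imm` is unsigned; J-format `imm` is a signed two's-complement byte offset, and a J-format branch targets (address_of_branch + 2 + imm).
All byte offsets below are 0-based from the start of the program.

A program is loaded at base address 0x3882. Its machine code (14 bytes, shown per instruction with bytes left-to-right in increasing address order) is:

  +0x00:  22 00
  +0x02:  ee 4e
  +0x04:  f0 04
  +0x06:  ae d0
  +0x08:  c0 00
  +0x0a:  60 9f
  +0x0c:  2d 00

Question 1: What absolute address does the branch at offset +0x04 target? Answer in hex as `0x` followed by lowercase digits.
0x388c

off 0x04: read f0 04 as big → 0xf004
  opcode bits[15:12]=0xf: bra/J
  [11:0] imm=4 = #4
  target = base 0x3882 + off 0x04 + 2 + imm 4 = 0x388c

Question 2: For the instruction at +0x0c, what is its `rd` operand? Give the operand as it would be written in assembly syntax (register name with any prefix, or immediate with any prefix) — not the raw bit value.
[0c] 2d 00 → 0x2d00
  op=0x2d00>>12=0x2 ⇒ decr (R)
  [11:8] rd=13 = x13

x13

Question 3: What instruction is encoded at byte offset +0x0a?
+0x0a: 60 9f ⇒ word 0x609f (big)
  top 4b → 0x6 → cpi [RI]
  rd: (w>>8)&0xf=0x0 → x0
  imm: (w>>0)&0xff=0x9f → #159

cpi x0, #159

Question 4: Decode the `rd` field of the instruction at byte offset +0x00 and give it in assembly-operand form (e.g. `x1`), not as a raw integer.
off 0x00: read 22 00 as big → 0x2200
  opcode bits[15:12]=0x2: decr/R
  rd@[11:8]=0x2 ⇒ x2

x2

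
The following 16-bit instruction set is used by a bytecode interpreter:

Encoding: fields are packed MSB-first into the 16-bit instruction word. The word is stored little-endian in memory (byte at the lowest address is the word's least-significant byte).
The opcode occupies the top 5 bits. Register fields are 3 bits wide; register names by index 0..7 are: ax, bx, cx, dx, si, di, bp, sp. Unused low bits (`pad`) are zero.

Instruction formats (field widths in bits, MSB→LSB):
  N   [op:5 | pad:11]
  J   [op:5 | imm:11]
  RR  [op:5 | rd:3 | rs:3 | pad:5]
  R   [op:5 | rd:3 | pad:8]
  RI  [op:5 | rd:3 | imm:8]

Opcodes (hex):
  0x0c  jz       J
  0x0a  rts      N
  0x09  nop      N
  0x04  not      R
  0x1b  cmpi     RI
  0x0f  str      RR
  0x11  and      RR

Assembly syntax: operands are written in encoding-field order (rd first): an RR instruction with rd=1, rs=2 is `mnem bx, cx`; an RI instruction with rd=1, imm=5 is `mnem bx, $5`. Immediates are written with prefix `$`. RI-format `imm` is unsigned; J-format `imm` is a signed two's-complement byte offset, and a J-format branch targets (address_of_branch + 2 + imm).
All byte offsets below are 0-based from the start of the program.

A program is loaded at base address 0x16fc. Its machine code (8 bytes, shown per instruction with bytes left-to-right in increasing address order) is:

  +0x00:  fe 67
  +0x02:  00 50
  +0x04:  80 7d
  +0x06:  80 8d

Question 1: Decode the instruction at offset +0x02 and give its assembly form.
rts

@+02  little-endian(00 50) = 0x5000
  opcode bits[15:11]=0xa: rts/N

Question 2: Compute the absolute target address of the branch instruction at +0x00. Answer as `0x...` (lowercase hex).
0x16fc

@+00  little-endian(fe 67) = 0x67fe
  top 5b → 0xc → jz [J]
  imm@[10:0]=0x7fe (s11→-2) ⇒ $-2
  target = base 0x16fc + off 0x00 + 2 + imm -2 = 0x16fc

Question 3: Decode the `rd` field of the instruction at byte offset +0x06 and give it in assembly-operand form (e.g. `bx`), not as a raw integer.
+0x06: 80 8d ⇒ word 0x8d80 (little)
  opcode bits[15:11]=0x11: and/RR
  [10:8] rd=5 = di
  [7:5] rs=4 = si

di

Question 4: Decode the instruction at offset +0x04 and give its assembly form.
str di, si

[04] 80 7d → 0x7d80
  op=0x7d80>>11=0xf ⇒ str (RR)
  rd@[10:8]=0x5 ⇒ di
  rs@[7:5]=0x4 ⇒ si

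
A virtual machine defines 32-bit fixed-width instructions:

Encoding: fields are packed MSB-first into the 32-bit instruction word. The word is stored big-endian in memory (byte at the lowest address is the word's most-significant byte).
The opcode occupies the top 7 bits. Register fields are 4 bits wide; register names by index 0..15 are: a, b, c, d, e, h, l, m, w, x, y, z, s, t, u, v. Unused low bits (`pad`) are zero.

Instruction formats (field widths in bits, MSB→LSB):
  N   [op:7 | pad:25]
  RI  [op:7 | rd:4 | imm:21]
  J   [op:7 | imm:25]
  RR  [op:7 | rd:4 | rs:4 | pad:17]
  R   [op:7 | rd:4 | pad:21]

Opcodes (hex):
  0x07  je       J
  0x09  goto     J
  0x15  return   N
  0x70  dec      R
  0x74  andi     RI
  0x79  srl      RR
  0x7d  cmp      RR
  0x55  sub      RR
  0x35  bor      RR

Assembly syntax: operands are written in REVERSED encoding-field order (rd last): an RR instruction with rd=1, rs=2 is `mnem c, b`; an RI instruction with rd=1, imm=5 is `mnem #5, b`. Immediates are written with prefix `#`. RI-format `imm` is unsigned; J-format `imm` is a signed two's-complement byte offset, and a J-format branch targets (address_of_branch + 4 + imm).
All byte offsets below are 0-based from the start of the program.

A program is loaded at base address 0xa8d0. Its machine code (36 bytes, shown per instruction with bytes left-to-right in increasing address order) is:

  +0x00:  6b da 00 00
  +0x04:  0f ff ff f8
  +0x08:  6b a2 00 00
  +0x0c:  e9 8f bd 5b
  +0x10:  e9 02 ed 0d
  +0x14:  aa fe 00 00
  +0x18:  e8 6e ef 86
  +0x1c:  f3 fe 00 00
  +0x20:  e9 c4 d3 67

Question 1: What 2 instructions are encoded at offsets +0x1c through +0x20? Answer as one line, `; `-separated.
+0x1c: f3 fe 00 00 ⇒ word 0xf3fe0000 (big)
  op=0xf3fe0000>>25=0x79 ⇒ srl (RR)
  rd: (w>>21)&0xf=0xf → v
  rs: (w>>17)&0xf=0xf → v
+0x20: e9 c4 d3 67 ⇒ word 0xe9c4d367 (big)
  op=0xe9c4d367>>25=0x74 ⇒ andi (RI)
  rd: (w>>21)&0xf=0xe → u
  imm: (w>>0)&0x1fffff=0x4d367 → #316263

srl v, v; andi #316263, u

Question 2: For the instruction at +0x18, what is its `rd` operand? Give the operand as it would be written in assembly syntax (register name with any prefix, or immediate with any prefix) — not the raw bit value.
[18] e8 6e ef 86 → 0xe86eef86
  op=0xe86eef86>>25=0x74 ⇒ andi (RI)
  [24:21] rd=3 = d
  [20:0] imm=978822 = #978822

d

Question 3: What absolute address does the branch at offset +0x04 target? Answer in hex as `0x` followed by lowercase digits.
0xa8d0

@+04  big-endian(0f ff ff f8) = 0x0ffffff8
  opcode bits[31:25]=0x7: je/J
  [24:0] imm=33554424 (s25→-8) = #-8
  target = base 0xa8d0 + off 0x04 + 4 + imm -8 = 0xa8d0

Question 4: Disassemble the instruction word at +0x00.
bor t, u

+0x00: 6b da 00 00 ⇒ word 0x6bda0000 (big)
  op=0x6bda0000>>25=0x35 ⇒ bor (RR)
  rd@[24:21]=0xe ⇒ u
  rs@[20:17]=0xd ⇒ t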